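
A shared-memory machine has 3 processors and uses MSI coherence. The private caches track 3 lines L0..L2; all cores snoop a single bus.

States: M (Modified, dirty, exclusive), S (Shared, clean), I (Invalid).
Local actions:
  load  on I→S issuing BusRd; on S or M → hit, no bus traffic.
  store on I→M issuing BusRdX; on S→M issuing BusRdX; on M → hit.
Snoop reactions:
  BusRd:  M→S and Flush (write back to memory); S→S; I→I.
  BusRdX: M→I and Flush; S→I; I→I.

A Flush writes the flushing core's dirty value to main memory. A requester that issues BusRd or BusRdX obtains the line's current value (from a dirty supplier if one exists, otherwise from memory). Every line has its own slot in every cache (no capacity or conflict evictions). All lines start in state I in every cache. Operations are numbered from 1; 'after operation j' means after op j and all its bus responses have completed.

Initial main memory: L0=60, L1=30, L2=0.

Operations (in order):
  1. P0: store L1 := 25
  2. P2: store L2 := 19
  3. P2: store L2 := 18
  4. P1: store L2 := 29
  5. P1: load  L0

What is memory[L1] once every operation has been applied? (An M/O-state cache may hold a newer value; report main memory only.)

[1] P0: store L1 := 25 | P0:M(25), P1:I, P2:I | bus: BusRdX
[2] P2: store L2 := 19 | P0:I, P1:I, P2:M(19) | bus: BusRdX
[3] P2: store L2 := 18 | P0:I, P1:I, P2:M(18) | bus: none
[4] P1: store L2 := 29 | P0:I, P1:M(29), P2:I | bus: BusRdX,Flush
[5] P1: load  L0 | P0:I, P1:S(60), P2:I | bus: BusRd

memory[L1] = 30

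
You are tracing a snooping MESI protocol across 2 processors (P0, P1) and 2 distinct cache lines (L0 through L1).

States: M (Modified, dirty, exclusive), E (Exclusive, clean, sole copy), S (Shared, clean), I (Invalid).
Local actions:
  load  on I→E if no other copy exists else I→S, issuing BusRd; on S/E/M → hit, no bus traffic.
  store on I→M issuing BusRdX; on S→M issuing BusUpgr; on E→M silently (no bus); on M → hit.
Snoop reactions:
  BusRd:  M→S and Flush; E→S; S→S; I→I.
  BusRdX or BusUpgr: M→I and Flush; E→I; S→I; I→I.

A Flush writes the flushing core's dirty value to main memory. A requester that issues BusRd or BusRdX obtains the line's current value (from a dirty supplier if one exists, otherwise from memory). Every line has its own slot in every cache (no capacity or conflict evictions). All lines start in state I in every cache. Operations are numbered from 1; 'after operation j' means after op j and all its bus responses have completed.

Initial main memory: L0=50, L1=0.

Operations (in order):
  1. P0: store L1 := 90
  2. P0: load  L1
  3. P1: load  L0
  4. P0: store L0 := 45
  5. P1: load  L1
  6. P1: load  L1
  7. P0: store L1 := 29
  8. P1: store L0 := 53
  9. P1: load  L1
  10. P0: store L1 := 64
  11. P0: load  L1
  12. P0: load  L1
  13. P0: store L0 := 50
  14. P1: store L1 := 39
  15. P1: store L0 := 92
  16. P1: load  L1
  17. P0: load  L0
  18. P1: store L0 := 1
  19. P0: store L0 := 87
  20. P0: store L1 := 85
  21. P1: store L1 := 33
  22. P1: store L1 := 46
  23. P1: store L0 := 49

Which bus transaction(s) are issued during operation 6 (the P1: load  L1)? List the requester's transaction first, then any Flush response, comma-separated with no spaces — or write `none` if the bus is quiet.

bus = none

step 1: P0: store L1 := 90  ⟶  MI  (L1)  txn=BusRdX  M[L1]=0
step 2: P0: load  L1  ⟶  MI  (L1)  txn=∅  M[L1]=0
step 3: P1: load  L0  ⟶  IE  (L0)  txn=BusRd  M[L0]=50
step 4: P0: store L0 := 45  ⟶  MI  (L0)  txn=BusRdX  M[L0]=50
step 5: P1: load  L1  ⟶  SS  (L1)  txn=BusRd+Flush  M[L1]=90
step 6: P1: load  L1  ⟶  SS  (L1)  txn=∅  M[L1]=90
step 7: P0: store L1 := 29  ⟶  MI  (L1)  txn=BusUpgr  M[L1]=90
step 8: P1: store L0 := 53  ⟶  IM  (L0)  txn=BusRdX+Flush  M[L0]=45
step 9: P1: load  L1  ⟶  SS  (L1)  txn=BusRd+Flush  M[L1]=29
step 10: P0: store L1 := 64  ⟶  MI  (L1)  txn=BusUpgr  M[L1]=29
step 11: P0: load  L1  ⟶  MI  (L1)  txn=∅  M[L1]=29
step 12: P0: load  L1  ⟶  MI  (L1)  txn=∅  M[L1]=29
step 13: P0: store L0 := 50  ⟶  MI  (L0)  txn=BusRdX+Flush  M[L0]=53
step 14: P1: store L1 := 39  ⟶  IM  (L1)  txn=BusRdX+Flush  M[L1]=64
step 15: P1: store L0 := 92  ⟶  IM  (L0)  txn=BusRdX+Flush  M[L0]=50
step 16: P1: load  L1  ⟶  IM  (L1)  txn=∅  M[L1]=64
step 17: P0: load  L0  ⟶  SS  (L0)  txn=BusRd+Flush  M[L0]=92
step 18: P1: store L0 := 1  ⟶  IM  (L0)  txn=BusUpgr  M[L0]=92
step 19: P0: store L0 := 87  ⟶  MI  (L0)  txn=BusRdX+Flush  M[L0]=1
step 20: P0: store L1 := 85  ⟶  MI  (L1)  txn=BusRdX+Flush  M[L1]=39
step 21: P1: store L1 := 33  ⟶  IM  (L1)  txn=BusRdX+Flush  M[L1]=85
step 22: P1: store L1 := 46  ⟶  IM  (L1)  txn=∅  M[L1]=85
step 23: P1: store L0 := 49  ⟶  IM  (L0)  txn=BusRdX+Flush  M[L0]=87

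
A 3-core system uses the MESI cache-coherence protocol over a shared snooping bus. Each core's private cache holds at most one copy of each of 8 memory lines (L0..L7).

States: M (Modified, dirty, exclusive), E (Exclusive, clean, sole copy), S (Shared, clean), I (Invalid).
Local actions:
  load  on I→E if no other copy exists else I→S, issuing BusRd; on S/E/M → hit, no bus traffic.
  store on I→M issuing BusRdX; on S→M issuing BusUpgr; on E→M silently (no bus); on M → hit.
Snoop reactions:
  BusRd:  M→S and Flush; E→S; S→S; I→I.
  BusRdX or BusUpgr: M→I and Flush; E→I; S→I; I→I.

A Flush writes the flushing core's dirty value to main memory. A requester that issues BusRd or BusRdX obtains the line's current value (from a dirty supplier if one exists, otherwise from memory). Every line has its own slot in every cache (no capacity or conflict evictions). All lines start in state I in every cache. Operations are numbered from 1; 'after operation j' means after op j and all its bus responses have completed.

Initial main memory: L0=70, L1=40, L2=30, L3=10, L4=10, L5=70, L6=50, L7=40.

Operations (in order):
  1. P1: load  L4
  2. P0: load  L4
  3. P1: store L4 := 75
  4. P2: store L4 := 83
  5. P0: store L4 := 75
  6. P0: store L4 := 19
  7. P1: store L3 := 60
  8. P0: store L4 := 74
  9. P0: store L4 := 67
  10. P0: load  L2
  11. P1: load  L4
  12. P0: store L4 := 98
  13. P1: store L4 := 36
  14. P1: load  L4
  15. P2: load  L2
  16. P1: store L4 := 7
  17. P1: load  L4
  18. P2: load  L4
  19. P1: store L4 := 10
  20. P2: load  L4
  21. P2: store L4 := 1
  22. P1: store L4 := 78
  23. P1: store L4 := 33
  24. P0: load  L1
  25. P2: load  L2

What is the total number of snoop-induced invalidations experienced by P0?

invalidations = 2

step 1: P1: load  L4  ⟶  IEI  (L4)  txn=BusRd  M[L4]=10
step 2: P0: load  L4  ⟶  SSI  (L4)  txn=BusRd  M[L4]=10
step 3: P1: store L4 := 75  ⟶  IMI  (L4)  txn=BusUpgr  M[L4]=10
step 4: P2: store L4 := 83  ⟶  IIM  (L4)  txn=BusRdX+Flush  M[L4]=75
step 5: P0: store L4 := 75  ⟶  MII  (L4)  txn=BusRdX+Flush  M[L4]=83
step 6: P0: store L4 := 19  ⟶  MII  (L4)  txn=∅  M[L4]=83
step 7: P1: store L3 := 60  ⟶  IMI  (L3)  txn=BusRdX  M[L3]=10
step 8: P0: store L4 := 74  ⟶  MII  (L4)  txn=∅  M[L4]=83
step 9: P0: store L4 := 67  ⟶  MII  (L4)  txn=∅  M[L4]=83
step 10: P0: load  L2  ⟶  EII  (L2)  txn=BusRd  M[L2]=30
step 11: P1: load  L4  ⟶  SSI  (L4)  txn=BusRd+Flush  M[L4]=67
step 12: P0: store L4 := 98  ⟶  MII  (L4)  txn=BusUpgr  M[L4]=67
step 13: P1: store L4 := 36  ⟶  IMI  (L4)  txn=BusRdX+Flush  M[L4]=98
step 14: P1: load  L4  ⟶  IMI  (L4)  txn=∅  M[L4]=98
step 15: P2: load  L2  ⟶  SIS  (L2)  txn=BusRd  M[L2]=30
step 16: P1: store L4 := 7  ⟶  IMI  (L4)  txn=∅  M[L4]=98
step 17: P1: load  L4  ⟶  IMI  (L4)  txn=∅  M[L4]=98
step 18: P2: load  L4  ⟶  ISS  (L4)  txn=BusRd+Flush  M[L4]=7
step 19: P1: store L4 := 10  ⟶  IMI  (L4)  txn=BusUpgr  M[L4]=7
step 20: P2: load  L4  ⟶  ISS  (L4)  txn=BusRd+Flush  M[L4]=10
step 21: P2: store L4 := 1  ⟶  IIM  (L4)  txn=BusUpgr  M[L4]=10
step 22: P1: store L4 := 78  ⟶  IMI  (L4)  txn=BusRdX+Flush  M[L4]=1
step 23: P1: store L4 := 33  ⟶  IMI  (L4)  txn=∅  M[L4]=1
step 24: P0: load  L1  ⟶  EII  (L1)  txn=BusRd  M[L1]=40
step 25: P2: load  L2  ⟶  SIS  (L2)  txn=∅  M[L2]=30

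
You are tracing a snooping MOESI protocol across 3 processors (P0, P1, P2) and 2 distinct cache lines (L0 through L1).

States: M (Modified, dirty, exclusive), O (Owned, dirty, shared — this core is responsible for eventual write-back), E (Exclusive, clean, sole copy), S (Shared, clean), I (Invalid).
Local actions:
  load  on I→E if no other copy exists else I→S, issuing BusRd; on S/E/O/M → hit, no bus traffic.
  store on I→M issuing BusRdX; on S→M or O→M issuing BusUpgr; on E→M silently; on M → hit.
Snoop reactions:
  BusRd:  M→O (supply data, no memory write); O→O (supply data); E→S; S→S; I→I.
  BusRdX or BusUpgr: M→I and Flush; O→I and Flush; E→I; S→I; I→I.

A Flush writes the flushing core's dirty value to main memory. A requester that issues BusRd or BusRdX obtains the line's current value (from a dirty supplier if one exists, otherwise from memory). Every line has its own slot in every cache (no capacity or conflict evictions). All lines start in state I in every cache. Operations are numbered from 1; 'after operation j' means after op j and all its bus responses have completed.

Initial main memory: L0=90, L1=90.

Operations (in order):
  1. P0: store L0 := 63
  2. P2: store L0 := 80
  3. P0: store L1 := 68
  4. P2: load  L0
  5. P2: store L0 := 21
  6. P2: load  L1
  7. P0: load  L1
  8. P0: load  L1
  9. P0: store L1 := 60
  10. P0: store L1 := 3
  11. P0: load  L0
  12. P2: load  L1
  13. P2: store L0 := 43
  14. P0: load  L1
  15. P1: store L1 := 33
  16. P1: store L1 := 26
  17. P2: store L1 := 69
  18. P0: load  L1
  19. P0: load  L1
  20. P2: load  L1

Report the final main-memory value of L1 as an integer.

memory[L1] = 26

  op1 P0: store L0 := 63 → M/I/I on L0; bus BusRdX; mem=90
  op2 P2: store L0 := 80 → I/I/M on L0; bus BusRdX Flush; mem=63
  op3 P0: store L1 := 68 → M/I/I on L1; bus BusRdX; mem=90
  op4 P2: load  L0 → I/I/M on L0; bus (none); mem=63
  op5 P2: store L0 := 21 → I/I/M on L0; bus (none); mem=63
  op6 P2: load  L1 → O/I/S on L1; bus BusRd; mem=90
  op7 P0: load  L1 → O/I/S on L1; bus (none); mem=90
  op8 P0: load  L1 → O/I/S on L1; bus (none); mem=90
  op9 P0: store L1 := 60 → M/I/I on L1; bus BusUpgr; mem=90
  op10 P0: store L1 := 3 → M/I/I on L1; bus (none); mem=90
  op11 P0: load  L0 → S/I/O on L0; bus BusRd; mem=63
  op12 P2: load  L1 → O/I/S on L1; bus BusRd; mem=90
  op13 P2: store L0 := 43 → I/I/M on L0; bus BusUpgr; mem=63
  op14 P0: load  L1 → O/I/S on L1; bus (none); mem=90
  op15 P1: store L1 := 33 → I/M/I on L1; bus BusRdX Flush; mem=3
  op16 P1: store L1 := 26 → I/M/I on L1; bus (none); mem=3
  op17 P2: store L1 := 69 → I/I/M on L1; bus BusRdX Flush; mem=26
  op18 P0: load  L1 → S/I/O on L1; bus BusRd; mem=26
  op19 P0: load  L1 → S/I/O on L1; bus (none); mem=26
  op20 P2: load  L1 → S/I/O on L1; bus (none); mem=26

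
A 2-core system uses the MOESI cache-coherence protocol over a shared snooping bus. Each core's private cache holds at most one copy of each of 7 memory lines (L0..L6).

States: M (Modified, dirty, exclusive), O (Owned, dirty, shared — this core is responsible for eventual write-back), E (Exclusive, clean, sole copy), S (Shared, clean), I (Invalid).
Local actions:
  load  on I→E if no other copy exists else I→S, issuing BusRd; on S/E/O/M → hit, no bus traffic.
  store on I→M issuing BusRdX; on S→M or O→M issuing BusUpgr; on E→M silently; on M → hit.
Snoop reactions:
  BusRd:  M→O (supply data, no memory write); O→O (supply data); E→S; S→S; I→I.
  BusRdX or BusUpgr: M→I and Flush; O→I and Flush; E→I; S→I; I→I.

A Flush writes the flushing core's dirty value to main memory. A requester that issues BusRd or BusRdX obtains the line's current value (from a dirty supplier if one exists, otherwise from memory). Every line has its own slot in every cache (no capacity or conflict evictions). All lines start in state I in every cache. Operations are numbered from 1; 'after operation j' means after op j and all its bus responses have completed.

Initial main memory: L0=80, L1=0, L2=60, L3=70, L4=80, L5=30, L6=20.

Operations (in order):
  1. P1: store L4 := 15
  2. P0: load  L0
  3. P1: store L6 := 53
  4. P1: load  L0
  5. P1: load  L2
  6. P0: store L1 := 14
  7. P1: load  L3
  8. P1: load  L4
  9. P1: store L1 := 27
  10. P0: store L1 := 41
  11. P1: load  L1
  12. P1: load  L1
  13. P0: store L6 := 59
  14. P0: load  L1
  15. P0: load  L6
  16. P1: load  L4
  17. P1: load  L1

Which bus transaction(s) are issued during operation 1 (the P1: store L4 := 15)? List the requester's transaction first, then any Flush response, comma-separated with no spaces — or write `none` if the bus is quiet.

bus = BusRdX

  op1 P1: store L4 := 15 → I/M on L4; bus BusRdX; mem=80
  op2 P0: load  L0 → E/I on L0; bus BusRd; mem=80
  op3 P1: store L6 := 53 → I/M on L6; bus BusRdX; mem=20
  op4 P1: load  L0 → S/S on L0; bus BusRd; mem=80
  op5 P1: load  L2 → I/E on L2; bus BusRd; mem=60
  op6 P0: store L1 := 14 → M/I on L1; bus BusRdX; mem=0
  op7 P1: load  L3 → I/E on L3; bus BusRd; mem=70
  op8 P1: load  L4 → I/M on L4; bus (none); mem=80
  op9 P1: store L1 := 27 → I/M on L1; bus BusRdX Flush; mem=14
  op10 P0: store L1 := 41 → M/I on L1; bus BusRdX Flush; mem=27
  op11 P1: load  L1 → O/S on L1; bus BusRd; mem=27
  op12 P1: load  L1 → O/S on L1; bus (none); mem=27
  op13 P0: store L6 := 59 → M/I on L6; bus BusRdX Flush; mem=53
  op14 P0: load  L1 → O/S on L1; bus (none); mem=27
  op15 P0: load  L6 → M/I on L6; bus (none); mem=53
  op16 P1: load  L4 → I/M on L4; bus (none); mem=80
  op17 P1: load  L1 → O/S on L1; bus (none); mem=27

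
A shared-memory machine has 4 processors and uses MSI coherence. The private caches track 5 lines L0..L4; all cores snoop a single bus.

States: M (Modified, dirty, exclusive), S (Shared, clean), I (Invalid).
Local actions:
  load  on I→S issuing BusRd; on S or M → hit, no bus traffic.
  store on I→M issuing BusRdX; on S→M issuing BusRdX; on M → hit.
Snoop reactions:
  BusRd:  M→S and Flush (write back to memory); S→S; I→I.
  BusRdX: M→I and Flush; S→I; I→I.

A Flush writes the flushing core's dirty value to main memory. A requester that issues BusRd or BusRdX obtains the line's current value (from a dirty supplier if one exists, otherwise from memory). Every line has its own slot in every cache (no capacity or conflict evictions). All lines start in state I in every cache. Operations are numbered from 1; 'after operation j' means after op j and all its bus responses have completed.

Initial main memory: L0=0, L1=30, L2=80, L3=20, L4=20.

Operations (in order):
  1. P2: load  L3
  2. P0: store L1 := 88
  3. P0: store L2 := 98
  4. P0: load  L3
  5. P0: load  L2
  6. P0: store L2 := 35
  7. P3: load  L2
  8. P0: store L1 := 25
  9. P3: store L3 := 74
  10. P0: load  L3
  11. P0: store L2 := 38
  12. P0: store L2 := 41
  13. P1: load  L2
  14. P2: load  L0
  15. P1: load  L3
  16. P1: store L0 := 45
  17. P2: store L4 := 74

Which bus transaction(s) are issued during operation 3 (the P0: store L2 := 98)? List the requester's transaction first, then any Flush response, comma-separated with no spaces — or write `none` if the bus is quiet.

step 1: P2: load  L3  ⟶  IISI  (L3)  txn=BusRd  M[L3]=20
step 2: P0: store L1 := 88  ⟶  MIII  (L1)  txn=BusRdX  M[L1]=30
step 3: P0: store L2 := 98  ⟶  MIII  (L2)  txn=BusRdX  M[L2]=80
step 4: P0: load  L3  ⟶  SISI  (L3)  txn=BusRd  M[L3]=20
step 5: P0: load  L2  ⟶  MIII  (L2)  txn=∅  M[L2]=80
step 6: P0: store L2 := 35  ⟶  MIII  (L2)  txn=∅  M[L2]=80
step 7: P3: load  L2  ⟶  SIIS  (L2)  txn=BusRd+Flush  M[L2]=35
step 8: P0: store L1 := 25  ⟶  MIII  (L1)  txn=∅  M[L1]=30
step 9: P3: store L3 := 74  ⟶  IIIM  (L3)  txn=BusRdX  M[L3]=20
step 10: P0: load  L3  ⟶  SIIS  (L3)  txn=BusRd+Flush  M[L3]=74
step 11: P0: store L2 := 38  ⟶  MIII  (L2)  txn=BusRdX  M[L2]=35
step 12: P0: store L2 := 41  ⟶  MIII  (L2)  txn=∅  M[L2]=35
step 13: P1: load  L2  ⟶  SSII  (L2)  txn=BusRd+Flush  M[L2]=41
step 14: P2: load  L0  ⟶  IISI  (L0)  txn=BusRd  M[L0]=0
step 15: P1: load  L3  ⟶  SSIS  (L3)  txn=BusRd  M[L3]=74
step 16: P1: store L0 := 45  ⟶  IMII  (L0)  txn=BusRdX  M[L0]=0
step 17: P2: store L4 := 74  ⟶  IIMI  (L4)  txn=BusRdX  M[L4]=20

bus = BusRdX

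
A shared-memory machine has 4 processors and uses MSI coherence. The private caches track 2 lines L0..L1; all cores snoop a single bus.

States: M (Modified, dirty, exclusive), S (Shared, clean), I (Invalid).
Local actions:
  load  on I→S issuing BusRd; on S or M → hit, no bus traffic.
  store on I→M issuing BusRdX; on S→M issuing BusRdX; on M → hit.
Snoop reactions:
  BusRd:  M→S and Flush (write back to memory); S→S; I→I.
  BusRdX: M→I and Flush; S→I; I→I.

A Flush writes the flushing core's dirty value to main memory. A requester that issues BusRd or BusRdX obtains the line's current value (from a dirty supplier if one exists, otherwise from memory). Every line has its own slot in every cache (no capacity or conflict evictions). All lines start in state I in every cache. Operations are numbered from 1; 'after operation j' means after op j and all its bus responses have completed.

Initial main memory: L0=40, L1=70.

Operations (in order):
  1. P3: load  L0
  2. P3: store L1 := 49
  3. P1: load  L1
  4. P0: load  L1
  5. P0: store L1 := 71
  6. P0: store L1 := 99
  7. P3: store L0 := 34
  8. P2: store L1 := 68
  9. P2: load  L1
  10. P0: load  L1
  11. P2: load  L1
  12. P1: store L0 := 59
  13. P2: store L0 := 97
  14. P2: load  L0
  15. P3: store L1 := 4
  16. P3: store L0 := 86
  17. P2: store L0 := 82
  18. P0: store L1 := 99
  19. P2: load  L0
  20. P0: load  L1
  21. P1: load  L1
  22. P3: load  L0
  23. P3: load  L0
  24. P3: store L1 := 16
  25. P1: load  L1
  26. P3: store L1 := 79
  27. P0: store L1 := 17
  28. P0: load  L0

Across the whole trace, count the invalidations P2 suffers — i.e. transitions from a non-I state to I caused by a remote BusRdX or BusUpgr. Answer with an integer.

1. P3: load  L0  bus=[BusRd]  L0: P0=I P1=I P2=I P3=S  mem[L0]=40
2. P3: store L1 := 49  bus=[BusRdX]  L1: P0=I P1=I P2=I P3=M  mem[L1]=70
3. P1: load  L1  bus=[BusRd,Flush]  L1: P0=I P1=S P2=I P3=S  mem[L1]=49
4. P0: load  L1  bus=[BusRd]  L1: P0=S P1=S P2=I P3=S  mem[L1]=49
5. P0: store L1 := 71  bus=[BusRdX]  L1: P0=M P1=I P2=I P3=I  mem[L1]=49
6. P0: store L1 := 99  bus=[-]  L1: P0=M P1=I P2=I P3=I  mem[L1]=49
7. P3: store L0 := 34  bus=[BusRdX]  L0: P0=I P1=I P2=I P3=M  mem[L0]=40
8. P2: store L1 := 68  bus=[BusRdX,Flush]  L1: P0=I P1=I P2=M P3=I  mem[L1]=99
9. P2: load  L1  bus=[-]  L1: P0=I P1=I P2=M P3=I  mem[L1]=99
10. P0: load  L1  bus=[BusRd,Flush]  L1: P0=S P1=I P2=S P3=I  mem[L1]=68
11. P2: load  L1  bus=[-]  L1: P0=S P1=I P2=S P3=I  mem[L1]=68
12. P1: store L0 := 59  bus=[BusRdX,Flush]  L0: P0=I P1=M P2=I P3=I  mem[L0]=34
13. P2: store L0 := 97  bus=[BusRdX,Flush]  L0: P0=I P1=I P2=M P3=I  mem[L0]=59
14. P2: load  L0  bus=[-]  L0: P0=I P1=I P2=M P3=I  mem[L0]=59
15. P3: store L1 := 4  bus=[BusRdX]  L1: P0=I P1=I P2=I P3=M  mem[L1]=68
16. P3: store L0 := 86  bus=[BusRdX,Flush]  L0: P0=I P1=I P2=I P3=M  mem[L0]=97
17. P2: store L0 := 82  bus=[BusRdX,Flush]  L0: P0=I P1=I P2=M P3=I  mem[L0]=86
18. P0: store L1 := 99  bus=[BusRdX,Flush]  L1: P0=M P1=I P2=I P3=I  mem[L1]=4
19. P2: load  L0  bus=[-]  L0: P0=I P1=I P2=M P3=I  mem[L0]=86
20. P0: load  L1  bus=[-]  L1: P0=M P1=I P2=I P3=I  mem[L1]=4
21. P1: load  L1  bus=[BusRd,Flush]  L1: P0=S P1=S P2=I P3=I  mem[L1]=99
22. P3: load  L0  bus=[BusRd,Flush]  L0: P0=I P1=I P2=S P3=S  mem[L0]=82
23. P3: load  L0  bus=[-]  L0: P0=I P1=I P2=S P3=S  mem[L0]=82
24. P3: store L1 := 16  bus=[BusRdX]  L1: P0=I P1=I P2=I P3=M  mem[L1]=99
25. P1: load  L1  bus=[BusRd,Flush]  L1: P0=I P1=S P2=I P3=S  mem[L1]=16
26. P3: store L1 := 79  bus=[BusRdX]  L1: P0=I P1=I P2=I P3=M  mem[L1]=16
27. P0: store L1 := 17  bus=[BusRdX,Flush]  L1: P0=M P1=I P2=I P3=I  mem[L1]=79
28. P0: load  L0  bus=[BusRd]  L0: P0=S P1=I P2=S P3=S  mem[L0]=82

invalidations = 2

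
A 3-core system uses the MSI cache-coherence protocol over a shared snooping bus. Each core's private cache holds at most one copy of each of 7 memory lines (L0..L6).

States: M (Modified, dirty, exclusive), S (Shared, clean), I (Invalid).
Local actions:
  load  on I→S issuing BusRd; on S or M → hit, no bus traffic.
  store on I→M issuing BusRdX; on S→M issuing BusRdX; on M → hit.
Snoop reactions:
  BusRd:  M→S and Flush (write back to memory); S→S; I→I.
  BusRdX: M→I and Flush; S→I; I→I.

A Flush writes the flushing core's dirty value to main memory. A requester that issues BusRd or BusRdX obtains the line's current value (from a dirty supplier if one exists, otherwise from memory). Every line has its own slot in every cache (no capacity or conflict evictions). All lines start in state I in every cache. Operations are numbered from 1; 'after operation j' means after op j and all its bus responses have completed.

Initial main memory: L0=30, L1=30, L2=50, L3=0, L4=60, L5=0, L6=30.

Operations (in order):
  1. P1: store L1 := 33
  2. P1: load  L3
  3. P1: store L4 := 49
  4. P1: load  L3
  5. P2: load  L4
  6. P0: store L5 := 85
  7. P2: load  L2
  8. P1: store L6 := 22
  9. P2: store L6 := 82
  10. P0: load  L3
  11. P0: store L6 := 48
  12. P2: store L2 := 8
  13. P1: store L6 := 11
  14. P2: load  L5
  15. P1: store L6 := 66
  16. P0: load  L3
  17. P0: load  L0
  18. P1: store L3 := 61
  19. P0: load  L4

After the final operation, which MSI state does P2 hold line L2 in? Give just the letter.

state = M

  op1 P1: store L1 := 33 → I/M/I on L1; bus BusRdX; mem=30
  op2 P1: load  L3 → I/S/I on L3; bus BusRd; mem=0
  op3 P1: store L4 := 49 → I/M/I on L4; bus BusRdX; mem=60
  op4 P1: load  L3 → I/S/I on L3; bus (none); mem=0
  op5 P2: load  L4 → I/S/S on L4; bus BusRd Flush; mem=49
  op6 P0: store L5 := 85 → M/I/I on L5; bus BusRdX; mem=0
  op7 P2: load  L2 → I/I/S on L2; bus BusRd; mem=50
  op8 P1: store L6 := 22 → I/M/I on L6; bus BusRdX; mem=30
  op9 P2: store L6 := 82 → I/I/M on L6; bus BusRdX Flush; mem=22
  op10 P0: load  L3 → S/S/I on L3; bus BusRd; mem=0
  op11 P0: store L6 := 48 → M/I/I on L6; bus BusRdX Flush; mem=82
  op12 P2: store L2 := 8 → I/I/M on L2; bus BusRdX; mem=50
  op13 P1: store L6 := 11 → I/M/I on L6; bus BusRdX Flush; mem=48
  op14 P2: load  L5 → S/I/S on L5; bus BusRd Flush; mem=85
  op15 P1: store L6 := 66 → I/M/I on L6; bus (none); mem=48
  op16 P0: load  L3 → S/S/I on L3; bus (none); mem=0
  op17 P0: load  L0 → S/I/I on L0; bus BusRd; mem=30
  op18 P1: store L3 := 61 → I/M/I on L3; bus BusRdX; mem=0
  op19 P0: load  L4 → S/S/S on L4; bus BusRd; mem=49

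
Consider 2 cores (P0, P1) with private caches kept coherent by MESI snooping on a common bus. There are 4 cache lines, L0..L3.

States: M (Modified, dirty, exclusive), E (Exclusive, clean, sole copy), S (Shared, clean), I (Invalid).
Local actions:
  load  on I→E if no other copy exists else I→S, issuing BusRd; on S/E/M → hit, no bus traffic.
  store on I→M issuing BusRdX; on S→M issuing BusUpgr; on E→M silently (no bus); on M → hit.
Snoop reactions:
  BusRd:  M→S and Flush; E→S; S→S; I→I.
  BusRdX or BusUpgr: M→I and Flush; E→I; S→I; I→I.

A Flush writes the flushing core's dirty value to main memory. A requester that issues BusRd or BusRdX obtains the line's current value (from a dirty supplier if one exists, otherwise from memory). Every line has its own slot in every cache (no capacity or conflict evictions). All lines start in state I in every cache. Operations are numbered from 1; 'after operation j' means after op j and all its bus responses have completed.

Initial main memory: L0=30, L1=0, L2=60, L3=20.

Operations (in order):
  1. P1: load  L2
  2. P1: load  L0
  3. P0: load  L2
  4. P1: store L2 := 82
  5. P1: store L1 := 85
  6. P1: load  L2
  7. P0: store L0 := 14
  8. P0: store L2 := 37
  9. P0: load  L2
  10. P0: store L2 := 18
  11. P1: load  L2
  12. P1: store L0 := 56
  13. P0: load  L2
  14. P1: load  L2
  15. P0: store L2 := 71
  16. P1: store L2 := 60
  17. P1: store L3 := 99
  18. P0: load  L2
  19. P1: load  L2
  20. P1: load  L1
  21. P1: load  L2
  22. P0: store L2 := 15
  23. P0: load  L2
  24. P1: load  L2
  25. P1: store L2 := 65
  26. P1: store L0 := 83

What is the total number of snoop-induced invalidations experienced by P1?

[1] P1: load  L2 | P0:I, P1:E(60) | bus: BusRd
[2] P1: load  L0 | P0:I, P1:E(30) | bus: BusRd
[3] P0: load  L2 | P0:S(60), P1:S(60) | bus: BusRd
[4] P1: store L2 := 82 | P0:I, P1:M(82) | bus: BusUpgr
[5] P1: store L1 := 85 | P0:I, P1:M(85) | bus: BusRdX
[6] P1: load  L2 | P0:I, P1:M(82) | bus: none
[7] P0: store L0 := 14 | P0:M(14), P1:I | bus: BusRdX
[8] P0: store L2 := 37 | P0:M(37), P1:I | bus: BusRdX,Flush
[9] P0: load  L2 | P0:M(37), P1:I | bus: none
[10] P0: store L2 := 18 | P0:M(18), P1:I | bus: none
[11] P1: load  L2 | P0:S(18), P1:S(18) | bus: BusRd,Flush
[12] P1: store L0 := 56 | P0:I, P1:M(56) | bus: BusRdX,Flush
[13] P0: load  L2 | P0:S(18), P1:S(18) | bus: none
[14] P1: load  L2 | P0:S(18), P1:S(18) | bus: none
[15] P0: store L2 := 71 | P0:M(71), P1:I | bus: BusUpgr
[16] P1: store L2 := 60 | P0:I, P1:M(60) | bus: BusRdX,Flush
[17] P1: store L3 := 99 | P0:I, P1:M(99) | bus: BusRdX
[18] P0: load  L2 | P0:S(60), P1:S(60) | bus: BusRd,Flush
[19] P1: load  L2 | P0:S(60), P1:S(60) | bus: none
[20] P1: load  L1 | P0:I, P1:M(85) | bus: none
[21] P1: load  L2 | P0:S(60), P1:S(60) | bus: none
[22] P0: store L2 := 15 | P0:M(15), P1:I | bus: BusUpgr
[23] P0: load  L2 | P0:M(15), P1:I | bus: none
[24] P1: load  L2 | P0:S(15), P1:S(15) | bus: BusRd,Flush
[25] P1: store L2 := 65 | P0:I, P1:M(65) | bus: BusUpgr
[26] P1: store L0 := 83 | P0:I, P1:M(83) | bus: none

invalidations = 4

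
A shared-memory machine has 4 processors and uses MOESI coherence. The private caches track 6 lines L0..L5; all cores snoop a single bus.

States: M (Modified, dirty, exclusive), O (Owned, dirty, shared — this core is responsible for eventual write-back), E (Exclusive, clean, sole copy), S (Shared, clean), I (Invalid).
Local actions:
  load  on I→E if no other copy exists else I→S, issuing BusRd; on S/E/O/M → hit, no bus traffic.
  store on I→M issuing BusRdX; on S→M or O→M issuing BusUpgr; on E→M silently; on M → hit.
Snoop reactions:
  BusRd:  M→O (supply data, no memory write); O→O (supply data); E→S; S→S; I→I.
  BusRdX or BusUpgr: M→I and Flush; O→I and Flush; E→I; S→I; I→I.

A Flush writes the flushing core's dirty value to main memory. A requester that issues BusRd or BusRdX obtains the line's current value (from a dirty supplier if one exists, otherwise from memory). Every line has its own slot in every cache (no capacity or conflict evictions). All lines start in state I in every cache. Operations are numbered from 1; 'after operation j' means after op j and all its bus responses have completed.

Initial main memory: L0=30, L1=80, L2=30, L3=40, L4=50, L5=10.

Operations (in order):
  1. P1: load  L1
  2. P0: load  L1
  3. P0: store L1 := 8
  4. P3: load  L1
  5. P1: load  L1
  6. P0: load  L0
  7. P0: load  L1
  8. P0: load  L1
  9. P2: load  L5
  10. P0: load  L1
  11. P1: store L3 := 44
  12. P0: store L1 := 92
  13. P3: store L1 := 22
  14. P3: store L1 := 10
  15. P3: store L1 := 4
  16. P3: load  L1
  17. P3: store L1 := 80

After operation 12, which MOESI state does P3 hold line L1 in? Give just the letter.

step 1: P1: load  L1  ⟶  IEII  (L1)  txn=BusRd  M[L1]=80
step 2: P0: load  L1  ⟶  SSII  (L1)  txn=BusRd  M[L1]=80
step 3: P0: store L1 := 8  ⟶  MIII  (L1)  txn=BusUpgr  M[L1]=80
step 4: P3: load  L1  ⟶  OIIS  (L1)  txn=BusRd  M[L1]=80
step 5: P1: load  L1  ⟶  OSIS  (L1)  txn=BusRd  M[L1]=80
step 6: P0: load  L0  ⟶  EIII  (L0)  txn=BusRd  M[L0]=30
step 7: P0: load  L1  ⟶  OSIS  (L1)  txn=∅  M[L1]=80
step 8: P0: load  L1  ⟶  OSIS  (L1)  txn=∅  M[L1]=80
step 9: P2: load  L5  ⟶  IIEI  (L5)  txn=BusRd  M[L5]=10
step 10: P0: load  L1  ⟶  OSIS  (L1)  txn=∅  M[L1]=80
step 11: P1: store L3 := 44  ⟶  IMII  (L3)  txn=BusRdX  M[L3]=40
step 12: P0: store L1 := 92  ⟶  MIII  (L1)  txn=BusUpgr  M[L1]=80
step 13: P3: store L1 := 22  ⟶  IIIM  (L1)  txn=BusRdX+Flush  M[L1]=92
step 14: P3: store L1 := 10  ⟶  IIIM  (L1)  txn=∅  M[L1]=92
step 15: P3: store L1 := 4  ⟶  IIIM  (L1)  txn=∅  M[L1]=92
step 16: P3: load  L1  ⟶  IIIM  (L1)  txn=∅  M[L1]=92
step 17: P3: store L1 := 80  ⟶  IIIM  (L1)  txn=∅  M[L1]=92

state = I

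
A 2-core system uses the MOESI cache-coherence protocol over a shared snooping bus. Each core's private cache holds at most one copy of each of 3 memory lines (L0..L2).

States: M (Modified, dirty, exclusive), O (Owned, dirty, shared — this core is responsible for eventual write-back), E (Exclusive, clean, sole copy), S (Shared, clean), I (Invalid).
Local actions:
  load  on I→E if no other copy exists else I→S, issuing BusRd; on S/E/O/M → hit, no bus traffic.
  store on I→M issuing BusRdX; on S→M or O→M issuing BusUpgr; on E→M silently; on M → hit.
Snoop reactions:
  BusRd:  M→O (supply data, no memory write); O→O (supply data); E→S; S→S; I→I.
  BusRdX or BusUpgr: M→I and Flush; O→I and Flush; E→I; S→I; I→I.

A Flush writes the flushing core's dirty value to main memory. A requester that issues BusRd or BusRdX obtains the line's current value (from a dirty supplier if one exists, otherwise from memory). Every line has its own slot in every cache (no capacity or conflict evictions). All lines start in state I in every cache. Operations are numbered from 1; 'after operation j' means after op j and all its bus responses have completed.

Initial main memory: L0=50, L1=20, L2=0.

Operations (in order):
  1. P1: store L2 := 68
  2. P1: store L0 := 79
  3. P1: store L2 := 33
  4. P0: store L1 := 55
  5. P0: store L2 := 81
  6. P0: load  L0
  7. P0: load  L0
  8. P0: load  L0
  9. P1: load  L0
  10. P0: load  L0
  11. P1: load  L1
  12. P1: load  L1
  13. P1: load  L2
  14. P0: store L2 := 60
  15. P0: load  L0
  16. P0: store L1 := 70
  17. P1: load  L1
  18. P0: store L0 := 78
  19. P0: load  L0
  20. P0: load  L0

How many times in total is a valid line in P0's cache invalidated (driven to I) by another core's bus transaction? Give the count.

invalidations = 0

1. P1: store L2 := 68  bus=[BusRdX]  L2: P0=I P1=M  mem[L2]=0
2. P1: store L0 := 79  bus=[BusRdX]  L0: P0=I P1=M  mem[L0]=50
3. P1: store L2 := 33  bus=[-]  L2: P0=I P1=M  mem[L2]=0
4. P0: store L1 := 55  bus=[BusRdX]  L1: P0=M P1=I  mem[L1]=20
5. P0: store L2 := 81  bus=[BusRdX,Flush]  L2: P0=M P1=I  mem[L2]=33
6. P0: load  L0  bus=[BusRd]  L0: P0=S P1=O  mem[L0]=50
7. P0: load  L0  bus=[-]  L0: P0=S P1=O  mem[L0]=50
8. P0: load  L0  bus=[-]  L0: P0=S P1=O  mem[L0]=50
9. P1: load  L0  bus=[-]  L0: P0=S P1=O  mem[L0]=50
10. P0: load  L0  bus=[-]  L0: P0=S P1=O  mem[L0]=50
11. P1: load  L1  bus=[BusRd]  L1: P0=O P1=S  mem[L1]=20
12. P1: load  L1  bus=[-]  L1: P0=O P1=S  mem[L1]=20
13. P1: load  L2  bus=[BusRd]  L2: P0=O P1=S  mem[L2]=33
14. P0: store L2 := 60  bus=[BusUpgr]  L2: P0=M P1=I  mem[L2]=33
15. P0: load  L0  bus=[-]  L0: P0=S P1=O  mem[L0]=50
16. P0: store L1 := 70  bus=[BusUpgr]  L1: P0=M P1=I  mem[L1]=20
17. P1: load  L1  bus=[BusRd]  L1: P0=O P1=S  mem[L1]=20
18. P0: store L0 := 78  bus=[BusUpgr,Flush]  L0: P0=M P1=I  mem[L0]=79
19. P0: load  L0  bus=[-]  L0: P0=M P1=I  mem[L0]=79
20. P0: load  L0  bus=[-]  L0: P0=M P1=I  mem[L0]=79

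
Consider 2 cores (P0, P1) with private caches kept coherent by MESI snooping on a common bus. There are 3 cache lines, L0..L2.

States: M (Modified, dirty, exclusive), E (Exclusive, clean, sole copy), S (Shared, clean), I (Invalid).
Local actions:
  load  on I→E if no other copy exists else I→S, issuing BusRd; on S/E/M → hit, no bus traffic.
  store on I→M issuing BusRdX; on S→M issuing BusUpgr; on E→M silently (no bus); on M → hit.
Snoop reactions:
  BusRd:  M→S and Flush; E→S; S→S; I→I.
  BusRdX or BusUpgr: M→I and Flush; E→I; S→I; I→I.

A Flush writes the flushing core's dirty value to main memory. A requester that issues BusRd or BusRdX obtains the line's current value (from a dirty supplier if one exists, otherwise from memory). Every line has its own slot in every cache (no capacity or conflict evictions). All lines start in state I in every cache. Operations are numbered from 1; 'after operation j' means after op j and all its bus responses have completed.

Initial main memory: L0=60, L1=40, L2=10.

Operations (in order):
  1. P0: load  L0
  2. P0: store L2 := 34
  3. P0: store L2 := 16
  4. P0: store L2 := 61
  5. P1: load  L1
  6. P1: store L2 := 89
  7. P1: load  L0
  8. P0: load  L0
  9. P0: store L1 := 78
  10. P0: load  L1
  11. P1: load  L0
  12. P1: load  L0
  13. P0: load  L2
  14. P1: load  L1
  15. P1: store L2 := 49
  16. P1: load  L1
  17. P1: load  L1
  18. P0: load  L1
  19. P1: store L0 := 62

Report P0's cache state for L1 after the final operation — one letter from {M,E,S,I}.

state = S

  op1 P0: load  L0 → E/I on L0; bus BusRd; mem=60
  op2 P0: store L2 := 34 → M/I on L2; bus BusRdX; mem=10
  op3 P0: store L2 := 16 → M/I on L2; bus (none); mem=10
  op4 P0: store L2 := 61 → M/I on L2; bus (none); mem=10
  op5 P1: load  L1 → I/E on L1; bus BusRd; mem=40
  op6 P1: store L2 := 89 → I/M on L2; bus BusRdX Flush; mem=61
  op7 P1: load  L0 → S/S on L0; bus BusRd; mem=60
  op8 P0: load  L0 → S/S on L0; bus (none); mem=60
  op9 P0: store L1 := 78 → M/I on L1; bus BusRdX; mem=40
  op10 P0: load  L1 → M/I on L1; bus (none); mem=40
  op11 P1: load  L0 → S/S on L0; bus (none); mem=60
  op12 P1: load  L0 → S/S on L0; bus (none); mem=60
  op13 P0: load  L2 → S/S on L2; bus BusRd Flush; mem=89
  op14 P1: load  L1 → S/S on L1; bus BusRd Flush; mem=78
  op15 P1: store L2 := 49 → I/M on L2; bus BusUpgr; mem=89
  op16 P1: load  L1 → S/S on L1; bus (none); mem=78
  op17 P1: load  L1 → S/S on L1; bus (none); mem=78
  op18 P0: load  L1 → S/S on L1; bus (none); mem=78
  op19 P1: store L0 := 62 → I/M on L0; bus BusUpgr; mem=60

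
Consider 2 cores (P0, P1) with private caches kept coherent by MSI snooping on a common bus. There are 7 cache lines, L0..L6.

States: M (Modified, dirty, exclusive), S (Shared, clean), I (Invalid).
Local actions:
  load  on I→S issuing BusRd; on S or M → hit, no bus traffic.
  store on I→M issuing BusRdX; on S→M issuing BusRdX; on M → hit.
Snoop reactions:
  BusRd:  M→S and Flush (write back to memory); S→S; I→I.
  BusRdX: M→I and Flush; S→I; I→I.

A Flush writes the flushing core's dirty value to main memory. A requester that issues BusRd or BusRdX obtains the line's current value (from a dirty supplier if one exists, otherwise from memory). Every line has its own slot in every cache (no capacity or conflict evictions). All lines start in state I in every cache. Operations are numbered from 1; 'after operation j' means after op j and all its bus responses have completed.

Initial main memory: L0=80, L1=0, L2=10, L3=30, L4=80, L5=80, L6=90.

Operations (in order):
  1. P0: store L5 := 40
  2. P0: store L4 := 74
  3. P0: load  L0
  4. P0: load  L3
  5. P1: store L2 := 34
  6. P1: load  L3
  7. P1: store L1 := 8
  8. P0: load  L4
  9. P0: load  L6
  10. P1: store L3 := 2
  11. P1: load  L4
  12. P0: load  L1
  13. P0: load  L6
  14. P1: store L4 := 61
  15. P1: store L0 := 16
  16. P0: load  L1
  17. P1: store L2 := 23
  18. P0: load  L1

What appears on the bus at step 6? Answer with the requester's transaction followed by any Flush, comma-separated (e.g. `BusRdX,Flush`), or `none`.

1. P0: store L5 := 40  bus=[BusRdX]  L5: P0=M P1=I  mem[L5]=80
2. P0: store L4 := 74  bus=[BusRdX]  L4: P0=M P1=I  mem[L4]=80
3. P0: load  L0  bus=[BusRd]  L0: P0=S P1=I  mem[L0]=80
4. P0: load  L3  bus=[BusRd]  L3: P0=S P1=I  mem[L3]=30
5. P1: store L2 := 34  bus=[BusRdX]  L2: P0=I P1=M  mem[L2]=10
6. P1: load  L3  bus=[BusRd]  L3: P0=S P1=S  mem[L3]=30
7. P1: store L1 := 8  bus=[BusRdX]  L1: P0=I P1=M  mem[L1]=0
8. P0: load  L4  bus=[-]  L4: P0=M P1=I  mem[L4]=80
9. P0: load  L6  bus=[BusRd]  L6: P0=S P1=I  mem[L6]=90
10. P1: store L3 := 2  bus=[BusRdX]  L3: P0=I P1=M  mem[L3]=30
11. P1: load  L4  bus=[BusRd,Flush]  L4: P0=S P1=S  mem[L4]=74
12. P0: load  L1  bus=[BusRd,Flush]  L1: P0=S P1=S  mem[L1]=8
13. P0: load  L6  bus=[-]  L6: P0=S P1=I  mem[L6]=90
14. P1: store L4 := 61  bus=[BusRdX]  L4: P0=I P1=M  mem[L4]=74
15. P1: store L0 := 16  bus=[BusRdX]  L0: P0=I P1=M  mem[L0]=80
16. P0: load  L1  bus=[-]  L1: P0=S P1=S  mem[L1]=8
17. P1: store L2 := 23  bus=[-]  L2: P0=I P1=M  mem[L2]=10
18. P0: load  L1  bus=[-]  L1: P0=S P1=S  mem[L1]=8

bus = BusRd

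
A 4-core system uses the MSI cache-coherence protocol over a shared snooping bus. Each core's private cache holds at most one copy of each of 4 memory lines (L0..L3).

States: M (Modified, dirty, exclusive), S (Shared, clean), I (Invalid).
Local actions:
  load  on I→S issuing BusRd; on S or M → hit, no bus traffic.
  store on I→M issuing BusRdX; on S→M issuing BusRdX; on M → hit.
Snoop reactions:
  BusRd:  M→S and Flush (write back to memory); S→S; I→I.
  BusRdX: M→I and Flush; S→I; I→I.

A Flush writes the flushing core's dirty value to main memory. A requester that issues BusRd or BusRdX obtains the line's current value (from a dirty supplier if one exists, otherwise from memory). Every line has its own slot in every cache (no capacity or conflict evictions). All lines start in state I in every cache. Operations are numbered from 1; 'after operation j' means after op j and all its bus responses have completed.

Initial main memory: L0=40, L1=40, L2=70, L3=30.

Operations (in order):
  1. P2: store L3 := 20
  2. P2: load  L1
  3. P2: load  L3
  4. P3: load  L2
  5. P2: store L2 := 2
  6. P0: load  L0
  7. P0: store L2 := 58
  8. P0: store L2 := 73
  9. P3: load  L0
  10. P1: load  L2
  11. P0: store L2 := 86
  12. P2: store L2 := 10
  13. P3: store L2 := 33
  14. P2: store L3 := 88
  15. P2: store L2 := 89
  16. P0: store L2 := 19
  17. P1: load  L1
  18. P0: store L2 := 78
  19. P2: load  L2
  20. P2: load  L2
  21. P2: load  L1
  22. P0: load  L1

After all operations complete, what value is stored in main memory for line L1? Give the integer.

  op1 P2: store L3 := 20 → I/I/M/I on L3; bus BusRdX; mem=30
  op2 P2: load  L1 → I/I/S/I on L1; bus BusRd; mem=40
  op3 P2: load  L3 → I/I/M/I on L3; bus (none); mem=30
  op4 P3: load  L2 → I/I/I/S on L2; bus BusRd; mem=70
  op5 P2: store L2 := 2 → I/I/M/I on L2; bus BusRdX; mem=70
  op6 P0: load  L0 → S/I/I/I on L0; bus BusRd; mem=40
  op7 P0: store L2 := 58 → M/I/I/I on L2; bus BusRdX Flush; mem=2
  op8 P0: store L2 := 73 → M/I/I/I on L2; bus (none); mem=2
  op9 P3: load  L0 → S/I/I/S on L0; bus BusRd; mem=40
  op10 P1: load  L2 → S/S/I/I on L2; bus BusRd Flush; mem=73
  op11 P0: store L2 := 86 → M/I/I/I on L2; bus BusRdX; mem=73
  op12 P2: store L2 := 10 → I/I/M/I on L2; bus BusRdX Flush; mem=86
  op13 P3: store L2 := 33 → I/I/I/M on L2; bus BusRdX Flush; mem=10
  op14 P2: store L3 := 88 → I/I/M/I on L3; bus (none); mem=30
  op15 P2: store L2 := 89 → I/I/M/I on L2; bus BusRdX Flush; mem=33
  op16 P0: store L2 := 19 → M/I/I/I on L2; bus BusRdX Flush; mem=89
  op17 P1: load  L1 → I/S/S/I on L1; bus BusRd; mem=40
  op18 P0: store L2 := 78 → M/I/I/I on L2; bus (none); mem=89
  op19 P2: load  L2 → S/I/S/I on L2; bus BusRd Flush; mem=78
  op20 P2: load  L2 → S/I/S/I on L2; bus (none); mem=78
  op21 P2: load  L1 → I/S/S/I on L1; bus (none); mem=40
  op22 P0: load  L1 → S/S/S/I on L1; bus BusRd; mem=40

memory[L1] = 40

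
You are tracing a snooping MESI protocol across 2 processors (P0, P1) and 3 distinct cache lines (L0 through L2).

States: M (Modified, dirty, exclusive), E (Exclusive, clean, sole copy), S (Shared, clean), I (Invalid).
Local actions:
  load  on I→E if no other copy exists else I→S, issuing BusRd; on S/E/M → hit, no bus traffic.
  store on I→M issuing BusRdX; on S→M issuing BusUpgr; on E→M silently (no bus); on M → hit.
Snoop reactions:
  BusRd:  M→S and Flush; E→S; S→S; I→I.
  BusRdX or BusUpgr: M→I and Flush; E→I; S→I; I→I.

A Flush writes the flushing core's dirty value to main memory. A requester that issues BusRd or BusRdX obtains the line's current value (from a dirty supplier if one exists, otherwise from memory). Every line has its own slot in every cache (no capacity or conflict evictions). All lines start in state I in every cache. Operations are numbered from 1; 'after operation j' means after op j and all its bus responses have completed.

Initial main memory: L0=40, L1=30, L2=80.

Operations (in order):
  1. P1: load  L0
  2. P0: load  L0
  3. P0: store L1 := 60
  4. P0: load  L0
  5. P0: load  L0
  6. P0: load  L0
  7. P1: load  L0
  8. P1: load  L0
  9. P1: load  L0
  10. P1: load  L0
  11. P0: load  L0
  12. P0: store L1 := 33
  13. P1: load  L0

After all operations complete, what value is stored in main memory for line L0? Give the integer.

1. P1: load  L0  bus=[BusRd]  L0: P0=I P1=E  mem[L0]=40
2. P0: load  L0  bus=[BusRd]  L0: P0=S P1=S  mem[L0]=40
3. P0: store L1 := 60  bus=[BusRdX]  L1: P0=M P1=I  mem[L1]=30
4. P0: load  L0  bus=[-]  L0: P0=S P1=S  mem[L0]=40
5. P0: load  L0  bus=[-]  L0: P0=S P1=S  mem[L0]=40
6. P0: load  L0  bus=[-]  L0: P0=S P1=S  mem[L0]=40
7. P1: load  L0  bus=[-]  L0: P0=S P1=S  mem[L0]=40
8. P1: load  L0  bus=[-]  L0: P0=S P1=S  mem[L0]=40
9. P1: load  L0  bus=[-]  L0: P0=S P1=S  mem[L0]=40
10. P1: load  L0  bus=[-]  L0: P0=S P1=S  mem[L0]=40
11. P0: load  L0  bus=[-]  L0: P0=S P1=S  mem[L0]=40
12. P0: store L1 := 33  bus=[-]  L1: P0=M P1=I  mem[L1]=30
13. P1: load  L0  bus=[-]  L0: P0=S P1=S  mem[L0]=40

memory[L0] = 40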